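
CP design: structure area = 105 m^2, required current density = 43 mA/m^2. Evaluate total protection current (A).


I = area * current density, then convert mA → A (÷1000)
I = 105 * 43 / 1000 = 4.52 A

4.52 A


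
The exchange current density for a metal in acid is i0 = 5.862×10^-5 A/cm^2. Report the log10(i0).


i0 = 5.862×10^-5 A/cm^2
log10(i0) = -4.232

-4.232


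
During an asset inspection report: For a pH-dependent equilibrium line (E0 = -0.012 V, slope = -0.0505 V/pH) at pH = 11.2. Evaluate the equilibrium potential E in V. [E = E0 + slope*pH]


Apply the Pourbaix line equation: E = E0 + slope*pH
E = -0.012 + (-0.0505)*11.2 = -0.012 + (-0.5656) = -0.5776 V
Rounded to 4 decimal places: E = -0.5776 V

-0.5776 V


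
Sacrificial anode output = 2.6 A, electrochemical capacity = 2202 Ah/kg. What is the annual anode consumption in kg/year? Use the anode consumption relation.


Annual consumption = current * hours per year / capacity
Rate = 2.6 * 8760 / 2202 = 10.3 kg/year

10.3 kg/year


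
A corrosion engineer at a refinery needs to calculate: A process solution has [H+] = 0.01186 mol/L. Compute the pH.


pH = −log10[H+]
pH = −log10(0.01186) = 1.93

1.93


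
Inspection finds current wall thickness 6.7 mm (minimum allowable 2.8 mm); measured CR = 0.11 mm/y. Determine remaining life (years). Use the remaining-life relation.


Apply the remaining-life relation: RL = (t_current − t_min) / CR
RL = (6.7 − 2.8) / 0.11 = 3.9 / 0.11 = 35.5 years

35.5 years


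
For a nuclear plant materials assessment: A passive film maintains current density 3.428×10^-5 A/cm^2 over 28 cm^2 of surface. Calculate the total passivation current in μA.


I = i_pass * A, then convert A → μA (×10^6)
I = 3.428×10^-5 * 28 * 10^6 = 959.84 μA

959.84 μA


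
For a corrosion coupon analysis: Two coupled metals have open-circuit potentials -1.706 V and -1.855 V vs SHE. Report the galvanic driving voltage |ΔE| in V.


Driving voltage is the absolute potential difference.
|ΔE| = |-1.706 − (-1.855)| = 0.149 V

0.149 V


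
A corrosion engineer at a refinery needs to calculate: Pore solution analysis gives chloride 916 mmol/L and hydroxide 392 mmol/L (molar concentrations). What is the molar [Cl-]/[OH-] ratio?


Threshold parameter = [Cl-] / [OH-] (molar basis; both in mmol/L, so units cancel)
Ratio = 916 / 392 = 2.34

2.34


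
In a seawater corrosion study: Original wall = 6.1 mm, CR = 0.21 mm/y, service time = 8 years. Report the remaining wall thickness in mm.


Remaining wall = original − CR × time
t = 6.1 − 0.21*8 = 6.1 − 1.68 = 4.42 mm

4.42 mm


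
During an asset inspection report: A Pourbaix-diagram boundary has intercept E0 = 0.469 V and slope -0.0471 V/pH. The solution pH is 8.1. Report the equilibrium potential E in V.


Apply the Pourbaix line equation: E = E0 + slope*pH
E = 0.469 + (-0.0471)*8.1 = 0.469 + (-0.38151) = 0.08749 V
Rounded to 4 decimal places: E = 0.0875 V

0.0875 V


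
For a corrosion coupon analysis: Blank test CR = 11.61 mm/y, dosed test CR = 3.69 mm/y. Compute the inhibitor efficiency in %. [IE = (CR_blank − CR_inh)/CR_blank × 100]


Apply the inhibitor-efficiency definition: IE = (CR_blank − CR_inh)/CR_blank × 100
IE = (11.61 − 3.69) / 11.61 × 100
IE = 7.92 / 11.61 × 100 = 68.2 %

68.2 %


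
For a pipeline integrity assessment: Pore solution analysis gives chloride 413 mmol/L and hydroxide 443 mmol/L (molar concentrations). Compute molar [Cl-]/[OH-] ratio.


Threshold parameter = [Cl-] / [OH-] (molar basis; both in mmol/L, so units cancel)
Ratio = 413 / 443 = 0.93

0.93


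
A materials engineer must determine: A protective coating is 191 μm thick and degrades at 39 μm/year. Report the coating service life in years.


Service life = thickness / degradation rate
Life = 191 / 39 = 4.9 years

4.9 years


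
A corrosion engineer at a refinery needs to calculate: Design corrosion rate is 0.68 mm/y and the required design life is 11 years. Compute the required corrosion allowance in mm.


Corrosion allowance = CR × design life
CA = 0.68 * 11 = 7.48 mm

7.48 mm


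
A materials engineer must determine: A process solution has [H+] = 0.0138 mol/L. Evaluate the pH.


pH = −log10[H+]
pH = −log10(0.0138) = 1.86

1.86


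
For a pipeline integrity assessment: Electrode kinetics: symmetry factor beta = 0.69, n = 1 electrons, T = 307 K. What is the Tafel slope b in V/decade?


Apply the Tafel slope relation: b = 2.303*R*T/(beta*n*F)
Numerator: 2.303 * 8.314 * 307 = 5878.17
Denominator: 0.69 * 1 * 96485 = 66574.65
b = 5878.17 / 66574.65 = 0.088 V/decade

0.088 V/decade


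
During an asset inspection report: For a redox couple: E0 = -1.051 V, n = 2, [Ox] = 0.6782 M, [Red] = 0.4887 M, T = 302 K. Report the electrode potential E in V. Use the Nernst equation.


Apply the Nernst equation: E = E0 + (RT/nF)*ln([Ox]/[Red])
Step 1: RT/nF = 8.314*302/(2*96485) = 0.01301149 V
Step 2: [Ox]/[Red] = 0.6782/0.4887 = 1.387763
Step 3: ln(1.387763) = 0.327693
Step 4: correction = 0.01301149 * 0.327693 = 0.004 V
E = -1.051 + 0.004 = -1.047 V

-1.047 V


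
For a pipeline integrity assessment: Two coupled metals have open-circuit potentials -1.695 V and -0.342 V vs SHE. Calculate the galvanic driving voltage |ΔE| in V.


Driving voltage is the absolute potential difference.
|ΔE| = |-1.695 − (-0.342)| = 1.353 V

1.353 V


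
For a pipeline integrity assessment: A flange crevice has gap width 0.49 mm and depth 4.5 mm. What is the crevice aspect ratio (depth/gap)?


Aspect ratio = depth / gap
Ratio = 4.5 / 0.49 = 9.2

9.2


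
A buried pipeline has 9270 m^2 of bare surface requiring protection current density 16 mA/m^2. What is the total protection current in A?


I = area * current density, then convert mA → A (÷1000)
I = 9270 * 16 / 1000 = 148.32 A

148.32 A


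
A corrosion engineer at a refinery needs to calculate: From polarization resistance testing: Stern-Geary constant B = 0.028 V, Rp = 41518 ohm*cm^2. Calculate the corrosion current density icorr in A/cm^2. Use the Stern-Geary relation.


Apply the Stern-Geary relation: icorr = B / Rp
icorr = 0.028 / 41518 = 6.744×10^-7 A/cm^2

6.744×10^-7 A/cm^2


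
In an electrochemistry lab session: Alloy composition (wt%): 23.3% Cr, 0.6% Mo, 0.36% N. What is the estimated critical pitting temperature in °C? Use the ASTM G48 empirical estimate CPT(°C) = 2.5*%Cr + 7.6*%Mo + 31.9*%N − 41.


Apply the ASTM G48 empirical CPT estimate: CPT(°C) = 2.5*%Cr + 7.6*%Mo + 31.9*%N − 41
2.5*23.3 = 58.25; 7.6*0.6 = 4.56; 31.9*0.36 = 11.484
CPT = 58.25 + 4.56 + 11.484 − 41 = 33.294 °C
Rounded to 0.1 °C: CPT ≈ 33.3 °C

33.3 °C


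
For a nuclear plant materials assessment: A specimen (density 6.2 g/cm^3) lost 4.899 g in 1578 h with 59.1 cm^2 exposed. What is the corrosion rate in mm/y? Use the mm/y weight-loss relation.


Apply the mm/y weight-loss relation: CR = 87600 * W / (D * A * T)
Numerator: 87600 * 4.899 = 429152.4
Denominator: 6.2 * 59.1 * 1578 = 578210.76
CR = 429152.4 / 578210.76 = 0.742208 mm/y

0.742208 mm/y


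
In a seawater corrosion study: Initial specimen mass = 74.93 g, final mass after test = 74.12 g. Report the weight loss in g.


Weight loss = initial − final
WL = 74.93 − 74.12 = 0.81 g

0.81 g


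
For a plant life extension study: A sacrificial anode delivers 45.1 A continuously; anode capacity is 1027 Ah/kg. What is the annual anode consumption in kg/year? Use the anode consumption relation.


Annual consumption = current * hours per year / capacity
Rate = 45.1 * 8760 / 1027 = 384.7 kg/year

384.7 kg/year


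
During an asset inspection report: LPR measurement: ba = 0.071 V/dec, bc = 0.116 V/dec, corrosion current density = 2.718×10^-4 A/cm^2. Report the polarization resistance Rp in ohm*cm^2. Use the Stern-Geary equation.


Apply the Stern-Geary equation: Rp = ba*bc / (2.303*icorr*(ba+bc))
ba*bc = 0.071*0.116 = 0.008236
ba+bc = 0.187; 2.303*icorr*(ba+bc) = 2.303*2.718×10^-4*0.187 = 1.1705366×10^-4
Rp = 0.008236 / 1.1705366×10^-4 = 70.36 ohm*cm^2

70.36 ohm*cm^2


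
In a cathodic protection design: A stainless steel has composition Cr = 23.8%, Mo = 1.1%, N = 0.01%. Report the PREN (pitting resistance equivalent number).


Apply the PREN formula: PREN = Cr + 3.3*Mo + 16*N
PREN = 23.8 + 3.3*1.1 + 16*0.01
PREN = 23.8 + 3.63 + 0.16 = 27.59

27.59


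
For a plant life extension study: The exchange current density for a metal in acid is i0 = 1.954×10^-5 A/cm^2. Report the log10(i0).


i0 = 1.954×10^-5 A/cm^2
log10(i0) = -4.709

-4.709


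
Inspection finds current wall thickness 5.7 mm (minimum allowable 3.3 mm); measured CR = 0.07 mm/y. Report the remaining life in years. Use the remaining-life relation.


Apply the remaining-life relation: RL = (t_current − t_min) / CR
RL = (5.7 − 3.3) / 0.07 = 2.4 / 0.07 = 34.3 years

34.3 years


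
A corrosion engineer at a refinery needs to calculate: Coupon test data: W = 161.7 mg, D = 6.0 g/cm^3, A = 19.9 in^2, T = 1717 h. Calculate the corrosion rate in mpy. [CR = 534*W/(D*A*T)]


Apply the mpy weight-loss relation: CR = 534 * W / (D * A * T)
Numerator: 534 * 161.7 = 86347.8
Denominator: 6.0 * 19.9 * 1717 = 205009.8
CR = 86347.8 / 205009.8 = 0.421 mpy

0.421 mpy


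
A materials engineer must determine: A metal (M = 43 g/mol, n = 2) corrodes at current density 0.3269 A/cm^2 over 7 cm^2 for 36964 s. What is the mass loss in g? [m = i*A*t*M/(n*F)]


Apply Faraday's law: m = i*A*t*M / (n*F)
Total charge passed Q = i*A*t = 0.3269*7*36964 = 84584.7212 C
m = Q*M/(n*F) = 84584.7212*43/(2*96485) = 18.84823 g

18.84823 g


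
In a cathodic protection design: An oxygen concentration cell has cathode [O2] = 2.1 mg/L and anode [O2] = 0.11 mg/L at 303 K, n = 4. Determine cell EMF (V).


Apply the Nernst concentration-cell relation: E = (RT/nF)*ln(C_cathode/C_anode)
RT/nF = 8.314*303/(4*96485) = 0.00652729 V
ln(2.1/0.11) = 2.94921
E = 0.00652729 * 2.94921 = 0.01925 V

0.01925 V


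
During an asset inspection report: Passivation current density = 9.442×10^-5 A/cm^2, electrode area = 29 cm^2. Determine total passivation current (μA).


I = i_pass * A, then convert A → μA (×10^6)
I = 9.442×10^-5 * 29 * 10^6 = 2738.18 μA

2738.18 μA


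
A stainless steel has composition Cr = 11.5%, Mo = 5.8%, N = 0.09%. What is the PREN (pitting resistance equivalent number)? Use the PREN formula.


Apply the PREN formula: PREN = Cr + 3.3*Mo + 16*N
PREN = 11.5 + 3.3*5.8 + 16*0.09
PREN = 11.5 + 19.14 + 1.44 = 32.08

32.08


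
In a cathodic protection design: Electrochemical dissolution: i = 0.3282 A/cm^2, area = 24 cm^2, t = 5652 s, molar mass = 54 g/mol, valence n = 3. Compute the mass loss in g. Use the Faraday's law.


Apply Faraday's law: m = i*A*t*M / (n*F)
Total charge passed Q = i*A*t = 0.3282*24*5652 = 44519.6736 C
m = Q*M/(n*F) = 44519.6736*54/(3*96485) = 8.30548 g

8.30548 g


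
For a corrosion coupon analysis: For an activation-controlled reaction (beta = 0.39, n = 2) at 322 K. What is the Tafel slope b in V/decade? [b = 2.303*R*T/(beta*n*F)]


Apply the Tafel slope relation: b = 2.303*R*T/(beta*n*F)
Numerator: 2.303 * 8.314 * 322 = 6165.38
Denominator: 0.39 * 2 * 96485 = 75258.3
b = 6165.38 / 75258.3 = 0.0819 V/decade

0.0819 V/decade


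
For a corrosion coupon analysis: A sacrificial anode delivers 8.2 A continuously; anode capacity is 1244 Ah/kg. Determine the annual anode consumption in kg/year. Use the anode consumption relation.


Annual consumption = current * hours per year / capacity
Rate = 8.2 * 8760 / 1244 = 57.7 kg/year

57.7 kg/year


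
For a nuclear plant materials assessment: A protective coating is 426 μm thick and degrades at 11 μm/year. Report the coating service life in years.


Service life = thickness / degradation rate
Life = 426 / 11 = 38.7 years

38.7 years


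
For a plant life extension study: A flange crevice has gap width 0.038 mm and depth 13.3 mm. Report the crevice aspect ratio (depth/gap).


Aspect ratio = depth / gap
Ratio = 13.3 / 0.038 = 350.0

350.0


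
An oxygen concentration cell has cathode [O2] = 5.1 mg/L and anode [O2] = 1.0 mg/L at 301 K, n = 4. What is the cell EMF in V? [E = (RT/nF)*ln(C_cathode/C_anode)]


Apply the Nernst concentration-cell relation: E = (RT/nF)*ln(C_cathode/C_anode)
RT/nF = 8.314*301/(4*96485) = 0.0064842 V
ln(5.1/1.0) = 1.62924
E = 0.0064842 * 1.62924 = 0.01056 V

0.01056 V


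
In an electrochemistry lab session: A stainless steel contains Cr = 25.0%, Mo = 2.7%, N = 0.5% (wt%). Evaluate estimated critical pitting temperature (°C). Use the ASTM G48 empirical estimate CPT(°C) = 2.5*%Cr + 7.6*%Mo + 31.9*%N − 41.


Apply the ASTM G48 empirical CPT estimate: CPT(°C) = 2.5*%Cr + 7.6*%Mo + 31.9*%N − 41
2.5*25.0 = 62.5; 7.6*2.7 = 20.52; 31.9*0.5 = 15.95
CPT = 62.5 + 20.52 + 15.95 − 41 = 57.97 °C
Rounded to 0.1 °C: CPT ≈ 58.0 °C

58.0 °C


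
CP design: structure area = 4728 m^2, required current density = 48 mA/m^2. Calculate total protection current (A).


I = area * current density, then convert mA → A (÷1000)
I = 4728 * 48 / 1000 = 226.94 A

226.94 A


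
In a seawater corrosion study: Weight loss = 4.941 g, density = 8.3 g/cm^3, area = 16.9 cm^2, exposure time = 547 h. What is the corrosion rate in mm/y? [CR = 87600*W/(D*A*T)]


Apply the mm/y weight-loss relation: CR = 87600 * W / (D * A * T)
Numerator: 87600 * 4.941 = 432831.6
Denominator: 8.3 * 16.9 * 547 = 76727.69
CR = 432831.6 / 76727.69 = 5.64114 mm/y

5.64114 mm/y


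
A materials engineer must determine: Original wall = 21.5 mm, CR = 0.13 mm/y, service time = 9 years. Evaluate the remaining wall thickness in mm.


Remaining wall = original − CR × time
t = 21.5 − 0.13*9 = 21.5 − 1.17 = 20.33 mm

20.33 mm


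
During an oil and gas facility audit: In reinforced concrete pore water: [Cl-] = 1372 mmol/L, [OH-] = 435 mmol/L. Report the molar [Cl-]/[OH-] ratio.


Threshold parameter = [Cl-] / [OH-] (molar basis; both in mmol/L, so units cancel)
Ratio = 1372 / 435 = 3.15

3.15


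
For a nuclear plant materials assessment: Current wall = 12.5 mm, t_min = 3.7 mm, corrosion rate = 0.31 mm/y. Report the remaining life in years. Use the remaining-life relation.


Apply the remaining-life relation: RL = (t_current − t_min) / CR
RL = (12.5 − 3.7) / 0.31 = 8.8 / 0.31 = 28.4 years

28.4 years


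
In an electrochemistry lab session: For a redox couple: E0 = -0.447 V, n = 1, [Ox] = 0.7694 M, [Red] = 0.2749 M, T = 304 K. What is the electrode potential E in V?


Apply the Nernst equation: E = E0 + (RT/nF)*ln([Ox]/[Red])
Step 1: RT/nF = 8.314*304/(1*96485) = 0.02619533 V
Step 2: [Ox]/[Red] = 0.7694/0.2749 = 2.798836
Step 3: ln(2.798836) = 1.029204
Step 4: correction = 0.02619533 * 1.029204 = 0.027 V
E = -0.447 + 0.027 = -0.42 V

-0.42 V


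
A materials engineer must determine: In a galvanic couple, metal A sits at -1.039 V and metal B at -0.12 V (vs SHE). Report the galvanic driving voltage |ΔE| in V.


Driving voltage is the absolute potential difference.
|ΔE| = |-1.039 − (-0.12)| = 0.919 V

0.919 V


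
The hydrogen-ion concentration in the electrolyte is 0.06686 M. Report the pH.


pH = −log10[H+]
pH = −log10(0.06686) = 1.17

1.17


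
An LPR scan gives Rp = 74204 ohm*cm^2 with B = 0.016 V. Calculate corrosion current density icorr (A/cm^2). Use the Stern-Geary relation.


Apply the Stern-Geary relation: icorr = B / Rp
icorr = 0.016 / 74204 = 2.156×10^-7 A/cm^2

2.156×10^-7 A/cm^2


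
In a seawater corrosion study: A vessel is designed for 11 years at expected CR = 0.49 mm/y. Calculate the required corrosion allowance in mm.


Corrosion allowance = CR × design life
CA = 0.49 * 11 = 5.39 mm

5.39 mm


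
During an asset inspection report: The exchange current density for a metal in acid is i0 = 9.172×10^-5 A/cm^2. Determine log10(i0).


i0 = 9.172×10^-5 A/cm^2
log10(i0) = -4.038

-4.038


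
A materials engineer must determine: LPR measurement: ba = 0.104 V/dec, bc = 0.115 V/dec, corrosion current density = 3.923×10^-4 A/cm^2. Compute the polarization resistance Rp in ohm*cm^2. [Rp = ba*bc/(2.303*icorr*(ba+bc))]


Apply the Stern-Geary equation: Rp = ba*bc / (2.303*icorr*(ba+bc))
ba*bc = 0.104*0.115 = 0.01196
ba+bc = 0.219; 2.303*icorr*(ba+bc) = 2.303*3.923×10^-4*0.219 = 1.9785925×10^-4
Rp = 0.01196 / 1.9785925×10^-4 = 60.4 ohm*cm^2

60.4 ohm*cm^2


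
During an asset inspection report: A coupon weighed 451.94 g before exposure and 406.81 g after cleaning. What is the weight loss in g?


Weight loss = initial − final
WL = 451.94 − 406.81 = 45.13 g

45.13 g


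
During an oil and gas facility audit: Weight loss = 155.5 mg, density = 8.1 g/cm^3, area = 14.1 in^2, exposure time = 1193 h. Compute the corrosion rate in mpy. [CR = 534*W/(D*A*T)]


Apply the mpy weight-loss relation: CR = 534 * W / (D * A * T)
Numerator: 534 * 155.5 = 83037.0
Denominator: 8.1 * 14.1 * 1193 = 136252.53
CR = 83037.0 / 136252.53 = 0.6094 mpy

0.6094 mpy


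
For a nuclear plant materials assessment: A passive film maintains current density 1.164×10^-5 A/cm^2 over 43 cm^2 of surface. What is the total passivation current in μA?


I = i_pass * A, then convert A → μA (×10^6)
I = 1.164×10^-5 * 43 * 10^6 = 500.52 μA

500.52 μA


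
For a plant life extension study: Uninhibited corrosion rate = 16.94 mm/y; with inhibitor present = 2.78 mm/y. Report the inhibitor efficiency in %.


Apply the inhibitor-efficiency definition: IE = (CR_blank − CR_inh)/CR_blank × 100
IE = (16.94 − 2.78) / 16.94 × 100
IE = 14.16 / 16.94 × 100 = 83.6 %

83.6 %


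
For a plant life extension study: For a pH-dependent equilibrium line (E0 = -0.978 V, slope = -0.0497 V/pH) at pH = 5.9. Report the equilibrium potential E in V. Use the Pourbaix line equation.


Apply the Pourbaix line equation: E = E0 + slope*pH
E = -0.978 + (-0.0497)*5.9 = -0.978 + (-0.29323) = -1.27123 V
Rounded to 4 decimal places: E = -1.2712 V

-1.2712 V


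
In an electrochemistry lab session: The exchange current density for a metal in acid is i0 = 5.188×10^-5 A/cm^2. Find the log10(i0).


i0 = 5.188×10^-5 A/cm^2
log10(i0) = -4.285

-4.285


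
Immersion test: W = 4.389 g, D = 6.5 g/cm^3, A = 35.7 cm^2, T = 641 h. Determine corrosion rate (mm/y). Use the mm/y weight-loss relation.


Apply the mm/y weight-loss relation: CR = 87600 * W / (D * A * T)
Numerator: 87600 * 4.389 = 384476.4
Denominator: 6.5 * 35.7 * 641 = 148744.05
CR = 384476.4 / 148744.05 = 2.584819 mm/y

2.584819 mm/y


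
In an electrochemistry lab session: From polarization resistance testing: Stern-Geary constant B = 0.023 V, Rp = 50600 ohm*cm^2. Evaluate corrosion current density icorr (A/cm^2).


Apply the Stern-Geary relation: icorr = B / Rp
icorr = 0.023 / 50600 = 4.545×10^-7 A/cm^2

4.545×10^-7 A/cm^2


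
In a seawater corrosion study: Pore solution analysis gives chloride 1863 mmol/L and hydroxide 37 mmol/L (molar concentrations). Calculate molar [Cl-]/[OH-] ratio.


Threshold parameter = [Cl-] / [OH-] (molar basis; both in mmol/L, so units cancel)
Ratio = 1863 / 37 = 50.35

50.35


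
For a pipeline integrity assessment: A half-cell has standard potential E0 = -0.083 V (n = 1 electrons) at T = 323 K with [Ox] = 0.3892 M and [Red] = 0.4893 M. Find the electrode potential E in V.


Apply the Nernst equation: E = E0 + (RT/nF)*ln([Ox]/[Red])
Step 1: RT/nF = 8.314*323/(1*96485) = 0.02783253 V
Step 2: [Ox]/[Red] = 0.3892/0.4893 = 0.795422
Step 3: ln(0.795422) = -0.228882
Step 4: correction = 0.02783253 * -0.228882 = -0.006 V
E = -0.083 + -0.006 = -0.089 V

-0.089 V


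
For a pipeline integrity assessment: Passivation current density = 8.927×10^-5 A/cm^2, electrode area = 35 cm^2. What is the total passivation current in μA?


I = i_pass * A, then convert A → μA (×10^6)
I = 8.927×10^-5 * 35 * 10^6 = 3124.45 μA

3124.45 μA


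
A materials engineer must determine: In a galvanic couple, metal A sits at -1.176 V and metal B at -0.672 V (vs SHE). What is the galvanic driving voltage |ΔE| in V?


Driving voltage is the absolute potential difference.
|ΔE| = |-1.176 − (-0.672)| = 0.504 V

0.504 V


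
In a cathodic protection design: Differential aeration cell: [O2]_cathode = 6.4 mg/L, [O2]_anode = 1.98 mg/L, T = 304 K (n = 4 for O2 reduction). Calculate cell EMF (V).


Apply the Nernst concentration-cell relation: E = (RT/nF)*ln(C_cathode/C_anode)
RT/nF = 8.314*304/(4*96485) = 0.00654883 V
ln(6.4/1.98) = 1.1732
E = 0.00654883 * 1.1732 = 0.00768 V

0.00768 V


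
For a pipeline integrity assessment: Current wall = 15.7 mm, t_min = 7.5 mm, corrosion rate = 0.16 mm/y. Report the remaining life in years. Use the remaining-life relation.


Apply the remaining-life relation: RL = (t_current − t_min) / CR
RL = (15.7 − 7.5) / 0.16 = 8.2 / 0.16 = 51.3 years

51.3 years


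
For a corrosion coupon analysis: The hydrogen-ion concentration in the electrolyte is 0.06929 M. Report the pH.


pH = −log10[H+]
pH = −log10(0.06929) = 1.16

1.16


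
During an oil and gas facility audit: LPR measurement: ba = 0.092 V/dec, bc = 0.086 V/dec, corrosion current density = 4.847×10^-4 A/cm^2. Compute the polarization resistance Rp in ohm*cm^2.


Apply the Stern-Geary equation: Rp = ba*bc / (2.303*icorr*(ba+bc))
ba*bc = 0.092*0.086 = 0.007912
ba+bc = 0.178; 2.303*icorr*(ba+bc) = 2.303*4.847×10^-4*0.178 = 1.9869501×10^-4
Rp = 0.007912 / 1.9869501×10^-4 = 39.8 ohm*cm^2

39.8 ohm*cm^2


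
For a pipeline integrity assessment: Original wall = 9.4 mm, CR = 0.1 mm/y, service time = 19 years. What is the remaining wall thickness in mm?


Remaining wall = original − CR × time
t = 9.4 − 0.1*19 = 9.4 − 1.9 = 7.5 mm

7.5 mm


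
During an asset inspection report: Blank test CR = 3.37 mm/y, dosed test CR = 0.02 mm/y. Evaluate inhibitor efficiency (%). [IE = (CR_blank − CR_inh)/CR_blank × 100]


Apply the inhibitor-efficiency definition: IE = (CR_blank − CR_inh)/CR_blank × 100
IE = (3.37 − 0.02) / 3.37 × 100
IE = 3.35 / 3.37 × 100 = 99.4 %

99.4 %


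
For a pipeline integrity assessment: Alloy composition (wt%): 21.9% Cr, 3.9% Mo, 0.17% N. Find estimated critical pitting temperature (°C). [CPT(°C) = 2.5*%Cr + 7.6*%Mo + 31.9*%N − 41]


Apply the ASTM G48 empirical CPT estimate: CPT(°C) = 2.5*%Cr + 7.6*%Mo + 31.9*%N − 41
2.5*21.9 = 54.75; 7.6*3.9 = 29.64; 31.9*0.17 = 5.423
CPT = 54.75 + 29.64 + 5.423 − 41 = 48.813 °C
Rounded to 0.1 °C: CPT ≈ 48.8 °C

48.8 °C


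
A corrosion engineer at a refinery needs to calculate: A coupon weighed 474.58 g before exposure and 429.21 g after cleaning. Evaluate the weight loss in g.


Weight loss = initial − final
WL = 474.58 − 429.21 = 45.37 g

45.37 g


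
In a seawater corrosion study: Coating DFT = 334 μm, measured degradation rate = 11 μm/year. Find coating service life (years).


Service life = thickness / degradation rate
Life = 334 / 11 = 30.4 years

30.4 years


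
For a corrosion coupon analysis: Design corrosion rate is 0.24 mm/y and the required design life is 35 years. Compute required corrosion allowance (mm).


Corrosion allowance = CR × design life
CA = 0.24 * 35 = 8.4 mm

8.4 mm


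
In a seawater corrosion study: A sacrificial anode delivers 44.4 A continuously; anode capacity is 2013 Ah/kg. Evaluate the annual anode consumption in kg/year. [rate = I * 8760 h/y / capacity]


Annual consumption = current * hours per year / capacity
Rate = 44.4 * 8760 / 2013 = 193.2 kg/year

193.2 kg/year


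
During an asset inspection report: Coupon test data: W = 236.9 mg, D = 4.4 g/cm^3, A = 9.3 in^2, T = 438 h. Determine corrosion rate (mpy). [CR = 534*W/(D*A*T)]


Apply the mpy weight-loss relation: CR = 534 * W / (D * A * T)
Numerator: 534 * 236.9 = 126504.6
Denominator: 4.4 * 9.3 * 438 = 17922.96
CR = 126504.6 / 17922.96 = 7.05824 mpy

7.05824 mpy


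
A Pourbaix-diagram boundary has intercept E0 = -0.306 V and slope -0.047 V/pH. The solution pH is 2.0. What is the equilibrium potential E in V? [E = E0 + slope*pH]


Apply the Pourbaix line equation: E = E0 + slope*pH
E = -0.306 + (-0.047)*2.0 = -0.306 + (-0.094) = -0.4 V
Rounded to 3 decimal places: E = -0.400 V

-0.400 V


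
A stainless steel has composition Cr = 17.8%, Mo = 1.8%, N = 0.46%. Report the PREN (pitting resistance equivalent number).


Apply the PREN formula: PREN = Cr + 3.3*Mo + 16*N
PREN = 17.8 + 3.3*1.8 + 16*0.46
PREN = 17.8 + 5.94 + 7.36 = 31.1

31.1


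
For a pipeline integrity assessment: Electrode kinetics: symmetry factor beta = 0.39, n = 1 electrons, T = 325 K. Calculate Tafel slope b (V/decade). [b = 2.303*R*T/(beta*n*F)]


Apply the Tafel slope relation: b = 2.303*R*T/(beta*n*F)
Numerator: 2.303 * 8.314 * 325 = 6222.82
Denominator: 0.39 * 1 * 96485 = 37629.15
b = 6222.82 / 37629.15 = 0.1654 V/decade

0.1654 V/decade


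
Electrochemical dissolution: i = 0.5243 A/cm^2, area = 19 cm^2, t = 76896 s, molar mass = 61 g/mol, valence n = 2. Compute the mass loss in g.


Apply Faraday's law: m = i*A*t*M / (n*F)
Total charge passed Q = i*A*t = 0.5243*19*76896 = 766014.8832 C
m = Q*M/(n*F) = 766014.8832*61/(2*96485) = 242.14597 g

242.14597 g


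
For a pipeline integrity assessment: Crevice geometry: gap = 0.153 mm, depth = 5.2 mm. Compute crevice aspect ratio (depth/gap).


Aspect ratio = depth / gap
Ratio = 5.2 / 0.153 = 34.0

34.0


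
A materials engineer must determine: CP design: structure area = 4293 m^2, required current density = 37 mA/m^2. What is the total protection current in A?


I = area * current density, then convert mA → A (÷1000)
I = 4293 * 37 / 1000 = 158.84 A

158.84 A


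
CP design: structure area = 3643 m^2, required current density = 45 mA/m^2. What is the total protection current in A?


I = area * current density, then convert mA → A (÷1000)
I = 3643 * 45 / 1000 = 163.94 A

163.94 A


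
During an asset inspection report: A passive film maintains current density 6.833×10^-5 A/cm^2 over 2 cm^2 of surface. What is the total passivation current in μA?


I = i_pass * A, then convert A → μA (×10^6)
I = 6.833×10^-5 * 2 * 10^6 = 136.66 μA

136.66 μA


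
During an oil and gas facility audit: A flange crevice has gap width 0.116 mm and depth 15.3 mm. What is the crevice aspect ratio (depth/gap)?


Aspect ratio = depth / gap
Ratio = 15.3 / 0.116 = 131.9

131.9


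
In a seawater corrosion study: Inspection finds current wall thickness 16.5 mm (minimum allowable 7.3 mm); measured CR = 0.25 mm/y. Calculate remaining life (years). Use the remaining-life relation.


Apply the remaining-life relation: RL = (t_current − t_min) / CR
RL = (16.5 − 7.3) / 0.25 = 9.2 / 0.25 = 36.8 years

36.8 years


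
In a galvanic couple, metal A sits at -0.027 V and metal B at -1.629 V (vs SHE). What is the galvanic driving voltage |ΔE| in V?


Driving voltage is the absolute potential difference.
|ΔE| = |-0.027 − (-1.629)| = 1.602 V

1.602 V


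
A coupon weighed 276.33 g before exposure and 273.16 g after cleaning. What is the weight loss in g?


Weight loss = initial − final
WL = 276.33 − 273.16 = 3.17 g

3.17 g


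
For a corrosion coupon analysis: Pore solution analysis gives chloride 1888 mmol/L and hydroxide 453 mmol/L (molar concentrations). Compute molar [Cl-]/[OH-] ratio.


Threshold parameter = [Cl-] / [OH-] (molar basis; both in mmol/L, so units cancel)
Ratio = 1888 / 453 = 4.17

4.17


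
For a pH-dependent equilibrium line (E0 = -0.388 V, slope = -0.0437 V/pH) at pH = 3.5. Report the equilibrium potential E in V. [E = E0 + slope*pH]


Apply the Pourbaix line equation: E = E0 + slope*pH
E = -0.388 + (-0.0437)*3.5 = -0.388 + (-0.15295) = -0.54095 V
Rounded to 3 decimal places: E = -0.541 V

-0.541 V


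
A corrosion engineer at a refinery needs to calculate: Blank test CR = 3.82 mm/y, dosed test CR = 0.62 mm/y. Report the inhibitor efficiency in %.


Apply the inhibitor-efficiency definition: IE = (CR_blank − CR_inh)/CR_blank × 100
IE = (3.82 − 0.62) / 3.82 × 100
IE = 3.2 / 3.82 × 100 = 83.8 %

83.8 %


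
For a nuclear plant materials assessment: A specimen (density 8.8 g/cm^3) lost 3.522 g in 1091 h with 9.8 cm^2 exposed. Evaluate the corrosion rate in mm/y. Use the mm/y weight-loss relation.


Apply the mm/y weight-loss relation: CR = 87600 * W / (D * A * T)
Numerator: 87600 * 3.522 = 308527.2
Denominator: 8.8 * 9.8 * 1091 = 94087.84
CR = 308527.2 / 94087.84 = 3.27914 mm/y

3.27914 mm/y


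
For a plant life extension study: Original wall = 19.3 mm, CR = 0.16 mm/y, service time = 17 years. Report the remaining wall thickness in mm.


Remaining wall = original − CR × time
t = 19.3 − 0.16*17 = 19.3 − 2.72 = 16.58 mm

16.58 mm


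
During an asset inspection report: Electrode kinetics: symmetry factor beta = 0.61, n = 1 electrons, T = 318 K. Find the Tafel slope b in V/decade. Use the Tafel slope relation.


Apply the Tafel slope relation: b = 2.303*R*T/(beta*n*F)
Numerator: 2.303 * 8.314 * 318 = 6088.79
Denominator: 0.61 * 1 * 96485 = 58855.85
b = 6088.79 / 58855.85 = 0.1035 V/decade

0.1035 V/decade


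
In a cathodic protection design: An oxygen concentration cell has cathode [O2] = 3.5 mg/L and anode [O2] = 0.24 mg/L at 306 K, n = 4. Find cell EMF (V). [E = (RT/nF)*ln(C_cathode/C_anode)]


Apply the Nernst concentration-cell relation: E = (RT/nF)*ln(C_cathode/C_anode)
RT/nF = 8.314*306/(4*96485) = 0.00659192 V
ln(3.5/0.24) = 2.67988
E = 0.00659192 * 2.67988 = 0.01767 V

0.01767 V


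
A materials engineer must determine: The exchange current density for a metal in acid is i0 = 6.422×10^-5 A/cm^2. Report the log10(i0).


i0 = 6.422×10^-5 A/cm^2
log10(i0) = -4.192

-4.192


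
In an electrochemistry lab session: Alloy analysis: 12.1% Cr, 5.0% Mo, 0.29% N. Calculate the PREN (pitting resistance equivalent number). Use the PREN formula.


Apply the PREN formula: PREN = Cr + 3.3*Mo + 16*N
PREN = 12.1 + 3.3*5.0 + 16*0.29
PREN = 12.1 + 16.5 + 4.64 = 33.24

33.24


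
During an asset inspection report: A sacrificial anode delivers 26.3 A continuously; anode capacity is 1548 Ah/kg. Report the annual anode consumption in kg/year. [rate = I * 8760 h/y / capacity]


Annual consumption = current * hours per year / capacity
Rate = 26.3 * 8760 / 1548 = 148.8 kg/year

148.8 kg/year


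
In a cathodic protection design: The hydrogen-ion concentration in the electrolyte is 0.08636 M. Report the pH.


pH = −log10[H+]
pH = −log10(0.08636) = 1.06

1.06


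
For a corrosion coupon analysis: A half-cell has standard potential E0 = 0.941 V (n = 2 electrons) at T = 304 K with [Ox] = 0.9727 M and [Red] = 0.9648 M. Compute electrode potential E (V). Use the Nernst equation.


Apply the Nernst equation: E = E0 + (RT/nF)*ln([Ox]/[Red])
Step 1: RT/nF = 8.314*304/(2*96485) = 0.01309766 V
Step 2: [Ox]/[Red] = 0.9727/0.9648 = 1.008188
Step 3: ln(1.008188) = 0.008155
Step 4: correction = 0.01309766 * 0.008155 = 0.0001 V
E = 0.941 + 0.0001 = 0.9411 V

0.9411 V


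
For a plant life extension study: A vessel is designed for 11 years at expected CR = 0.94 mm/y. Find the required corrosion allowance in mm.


Corrosion allowance = CR × design life
CA = 0.94 * 11 = 10.34 mm

10.34 mm


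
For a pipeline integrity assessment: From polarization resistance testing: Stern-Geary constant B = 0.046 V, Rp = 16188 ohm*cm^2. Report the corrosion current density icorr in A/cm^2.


Apply the Stern-Geary relation: icorr = B / Rp
icorr = 0.046 / 16188 = 2.842×10^-6 A/cm^2

2.842×10^-6 A/cm^2


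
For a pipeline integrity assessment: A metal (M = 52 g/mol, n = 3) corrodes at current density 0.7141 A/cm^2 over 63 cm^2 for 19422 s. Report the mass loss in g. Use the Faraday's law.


Apply Faraday's law: m = i*A*t*M / (n*F)
Total charge passed Q = i*A*t = 0.7141*63*19422 = 873762.7626 C
m = Q*M/(n*F) = 873762.7626*52/(3*96485) = 156.97 g

156.97 g


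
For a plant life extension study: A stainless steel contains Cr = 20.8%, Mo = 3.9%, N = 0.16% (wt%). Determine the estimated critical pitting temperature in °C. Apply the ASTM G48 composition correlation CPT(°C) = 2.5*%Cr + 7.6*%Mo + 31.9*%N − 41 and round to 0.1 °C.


Apply the ASTM G48 empirical CPT estimate: CPT(°C) = 2.5*%Cr + 7.6*%Mo + 31.9*%N − 41
2.5*20.8 = 52; 7.6*3.9 = 29.64; 31.9*0.16 = 5.104
CPT = 52 + 29.64 + 5.104 − 41 = 45.744 °C
Rounded to 0.1 °C: CPT ≈ 45.7 °C

45.7 °C


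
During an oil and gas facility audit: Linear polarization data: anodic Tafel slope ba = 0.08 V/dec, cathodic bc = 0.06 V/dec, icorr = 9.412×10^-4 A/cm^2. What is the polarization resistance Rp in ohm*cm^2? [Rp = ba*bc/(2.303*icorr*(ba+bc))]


Apply the Stern-Geary equation: Rp = ba*bc / (2.303*icorr*(ba+bc))
ba*bc = 0.08*0.06 = 0.0048
ba+bc = 0.14; 2.303*icorr*(ba+bc) = 2.303*9.412×10^-4*0.14 = 3.034617×10^-4
Rp = 0.0048 / 3.034617×10^-4 = 15.82 ohm*cm^2

15.82 ohm*cm^2


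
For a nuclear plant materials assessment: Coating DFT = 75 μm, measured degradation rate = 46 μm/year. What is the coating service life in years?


Service life = thickness / degradation rate
Life = 75 / 46 = 1.6 years

1.6 years


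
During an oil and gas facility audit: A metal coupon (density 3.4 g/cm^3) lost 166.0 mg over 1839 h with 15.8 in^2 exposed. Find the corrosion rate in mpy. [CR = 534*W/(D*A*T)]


Apply the mpy weight-loss relation: CR = 534 * W / (D * A * T)
Numerator: 534 * 166.0 = 88644.0
Denominator: 3.4 * 15.8 * 1839 = 98791.08
CR = 88644.0 / 98791.08 = 0.89729 mpy

0.89729 mpy


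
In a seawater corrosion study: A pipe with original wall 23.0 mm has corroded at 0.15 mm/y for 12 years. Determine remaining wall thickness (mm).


Remaining wall = original − CR × time
t = 23.0 − 0.15*12 = 23.0 − 1.8 = 21.2 mm

21.2 mm


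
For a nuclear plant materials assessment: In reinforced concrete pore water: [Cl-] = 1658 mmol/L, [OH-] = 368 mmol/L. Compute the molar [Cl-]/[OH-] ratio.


Threshold parameter = [Cl-] / [OH-] (molar basis; both in mmol/L, so units cancel)
Ratio = 1658 / 368 = 4.51

4.51


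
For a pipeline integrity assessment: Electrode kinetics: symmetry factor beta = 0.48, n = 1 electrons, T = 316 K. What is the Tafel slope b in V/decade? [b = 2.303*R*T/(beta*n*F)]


Apply the Tafel slope relation: b = 2.303*R*T/(beta*n*F)
Numerator: 2.303 * 8.314 * 316 = 6050.5
Denominator: 0.48 * 1 * 96485 = 46312.8
b = 6050.5 / 46312.8 = 0.131 V/decade

0.131 V/decade


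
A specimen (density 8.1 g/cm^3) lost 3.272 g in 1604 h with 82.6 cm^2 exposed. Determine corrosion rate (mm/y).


Apply the mm/y weight-loss relation: CR = 87600 * W / (D * A * T)
Numerator: 87600 * 3.272 = 286627.2
Denominator: 8.1 * 82.6 * 1604 = 1073172.24
CR = 286627.2 / 1073172.24 = 0.2671 mm/y

0.2671 mm/y


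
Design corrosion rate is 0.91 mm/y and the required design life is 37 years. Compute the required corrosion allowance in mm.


Corrosion allowance = CR × design life
CA = 0.91 * 37 = 33.67 mm

33.67 mm


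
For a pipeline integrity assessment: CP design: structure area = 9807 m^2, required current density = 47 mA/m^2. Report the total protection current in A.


I = area * current density, then convert mA → A (÷1000)
I = 9807 * 47 / 1000 = 460.93 A

460.93 A


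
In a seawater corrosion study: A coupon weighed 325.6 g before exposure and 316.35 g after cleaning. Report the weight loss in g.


Weight loss = initial − final
WL = 325.6 − 316.35 = 9.25 g

9.25 g


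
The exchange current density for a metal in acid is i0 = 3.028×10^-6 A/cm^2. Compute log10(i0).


i0 = 3.028×10^-6 A/cm^2
log10(i0) = -5.519

-5.519


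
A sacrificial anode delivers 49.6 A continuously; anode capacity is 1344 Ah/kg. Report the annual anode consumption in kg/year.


Annual consumption = current * hours per year / capacity
Rate = 49.6 * 8760 / 1344 = 323.3 kg/year

323.3 kg/year


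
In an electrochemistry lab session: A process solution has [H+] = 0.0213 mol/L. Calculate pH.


pH = −log10[H+]
pH = −log10(0.0213) = 1.67

1.67


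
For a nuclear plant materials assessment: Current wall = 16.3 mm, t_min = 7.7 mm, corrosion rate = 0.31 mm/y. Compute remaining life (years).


Apply the remaining-life relation: RL = (t_current − t_min) / CR
RL = (16.3 − 7.7) / 0.31 = 8.6 / 0.31 = 27.7 years

27.7 years


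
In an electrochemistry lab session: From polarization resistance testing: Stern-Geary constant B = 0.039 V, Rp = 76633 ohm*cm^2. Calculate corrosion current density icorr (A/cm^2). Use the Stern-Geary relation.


Apply the Stern-Geary relation: icorr = B / Rp
icorr = 0.039 / 76633 = 5.089×10^-7 A/cm^2

5.089×10^-7 A/cm^2


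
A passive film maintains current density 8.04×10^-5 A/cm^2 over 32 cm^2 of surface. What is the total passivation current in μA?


I = i_pass * A, then convert A → μA (×10^6)
I = 8.04×10^-5 * 32 * 10^6 = 2572.8 μA

2572.8 μA


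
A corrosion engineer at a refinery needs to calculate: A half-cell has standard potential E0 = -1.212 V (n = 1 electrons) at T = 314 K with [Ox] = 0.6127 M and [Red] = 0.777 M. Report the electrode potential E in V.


Apply the Nernst equation: E = E0 + (RT/nF)*ln([Ox]/[Red])
Step 1: RT/nF = 8.314*314/(1*96485) = 0.02705701 V
Step 2: [Ox]/[Red] = 0.6127/0.777 = 0.788546
Step 3: ln(0.788546) = -0.237565
Step 4: correction = 0.02705701 * -0.237565 = -0.006 V
E = -1.212 + -0.006 = -1.218 V

-1.218 V


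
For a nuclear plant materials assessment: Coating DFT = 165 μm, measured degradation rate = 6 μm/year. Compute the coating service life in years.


Service life = thickness / degradation rate
Life = 165 / 6 = 27.5 years

27.5 years


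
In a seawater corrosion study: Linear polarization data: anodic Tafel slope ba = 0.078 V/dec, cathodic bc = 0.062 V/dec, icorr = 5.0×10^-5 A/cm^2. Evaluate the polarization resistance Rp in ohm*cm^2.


Apply the Stern-Geary equation: Rp = ba*bc / (2.303*icorr*(ba+bc))
ba*bc = 0.078*0.062 = 0.004836
ba+bc = 0.14; 2.303*icorr*(ba+bc) = 2.303*5.0×10^-5*0.14 = 1.6121×10^-5
Rp = 0.004836 / 1.6121×10^-5 = 299.98 ohm*cm^2

299.98 ohm*cm^2


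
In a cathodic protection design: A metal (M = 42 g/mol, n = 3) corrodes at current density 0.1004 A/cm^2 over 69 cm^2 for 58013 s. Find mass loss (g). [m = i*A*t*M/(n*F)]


Apply Faraday's law: m = i*A*t*M / (n*F)
Total charge passed Q = i*A*t = 0.1004*69*58013 = 401890.8588 C
m = Q*M/(n*F) = 401890.8588*42/(3*96485) = 58.3145 g

58.3145 g


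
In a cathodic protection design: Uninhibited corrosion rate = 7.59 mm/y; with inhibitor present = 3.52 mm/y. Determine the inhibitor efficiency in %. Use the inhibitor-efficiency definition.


Apply the inhibitor-efficiency definition: IE = (CR_blank − CR_inh)/CR_blank × 100
IE = (7.59 − 3.52) / 7.59 × 100
IE = 4.07 / 7.59 × 100 = 53.6 %

53.6 %


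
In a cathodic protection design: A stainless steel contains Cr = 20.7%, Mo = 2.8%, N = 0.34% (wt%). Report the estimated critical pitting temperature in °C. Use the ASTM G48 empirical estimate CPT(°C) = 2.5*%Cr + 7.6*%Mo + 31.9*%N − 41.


Apply the ASTM G48 empirical CPT estimate: CPT(°C) = 2.5*%Cr + 7.6*%Mo + 31.9*%N − 41
2.5*20.7 = 51.75; 7.6*2.8 = 21.28; 31.9*0.34 = 10.846
CPT = 51.75 + 21.28 + 10.846 − 41 = 42.876 °C
Rounded to 0.1 °C: CPT ≈ 42.9 °C

42.9 °C


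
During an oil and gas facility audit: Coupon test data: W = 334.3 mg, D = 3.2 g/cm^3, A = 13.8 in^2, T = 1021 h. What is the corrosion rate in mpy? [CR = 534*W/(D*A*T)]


Apply the mpy weight-loss relation: CR = 534 * W / (D * A * T)
Numerator: 534 * 334.3 = 178516.2
Denominator: 3.2 * 13.8 * 1021 = 45087.36
CR = 178516.2 / 45087.36 = 3.959 mpy

3.959 mpy


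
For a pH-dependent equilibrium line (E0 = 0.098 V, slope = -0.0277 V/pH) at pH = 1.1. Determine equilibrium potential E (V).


Apply the Pourbaix line equation: E = E0 + slope*pH
E = 0.098 + (-0.0277)*1.1 = 0.098 + (-0.03047) = 0.06753 V
Rounded to 3 decimal places: E = 0.068 V

0.068 V
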